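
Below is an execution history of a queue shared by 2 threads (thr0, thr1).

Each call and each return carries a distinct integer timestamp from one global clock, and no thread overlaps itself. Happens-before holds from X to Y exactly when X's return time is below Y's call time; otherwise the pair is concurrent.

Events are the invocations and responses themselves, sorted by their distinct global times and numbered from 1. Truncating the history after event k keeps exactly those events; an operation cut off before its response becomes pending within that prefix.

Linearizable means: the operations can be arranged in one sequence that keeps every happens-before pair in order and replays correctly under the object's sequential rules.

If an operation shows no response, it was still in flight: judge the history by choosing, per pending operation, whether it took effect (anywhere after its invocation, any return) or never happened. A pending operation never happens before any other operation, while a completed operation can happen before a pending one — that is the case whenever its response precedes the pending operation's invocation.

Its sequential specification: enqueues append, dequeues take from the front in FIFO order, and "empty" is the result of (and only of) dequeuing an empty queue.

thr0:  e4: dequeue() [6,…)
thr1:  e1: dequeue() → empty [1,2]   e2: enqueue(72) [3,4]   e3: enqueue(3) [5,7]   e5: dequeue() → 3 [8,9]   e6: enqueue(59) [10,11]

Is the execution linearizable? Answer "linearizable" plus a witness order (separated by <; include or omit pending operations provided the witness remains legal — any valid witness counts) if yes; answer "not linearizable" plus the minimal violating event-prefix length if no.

1. e1 dequeue() → empty, leaving queue <>
2. e2 enqueue(72), leaving queue <72>
3. e3 enqueue(3), leaving queue <72,3>
4. e4 dequeue() (pending, included), leaving queue <3>
5. e5 dequeue() → 3, leaving queue <>
6. e6 enqueue(59), leaving queue <59>

linearizable — witness: e1 < e2 < e3 < e4 < e5 < e6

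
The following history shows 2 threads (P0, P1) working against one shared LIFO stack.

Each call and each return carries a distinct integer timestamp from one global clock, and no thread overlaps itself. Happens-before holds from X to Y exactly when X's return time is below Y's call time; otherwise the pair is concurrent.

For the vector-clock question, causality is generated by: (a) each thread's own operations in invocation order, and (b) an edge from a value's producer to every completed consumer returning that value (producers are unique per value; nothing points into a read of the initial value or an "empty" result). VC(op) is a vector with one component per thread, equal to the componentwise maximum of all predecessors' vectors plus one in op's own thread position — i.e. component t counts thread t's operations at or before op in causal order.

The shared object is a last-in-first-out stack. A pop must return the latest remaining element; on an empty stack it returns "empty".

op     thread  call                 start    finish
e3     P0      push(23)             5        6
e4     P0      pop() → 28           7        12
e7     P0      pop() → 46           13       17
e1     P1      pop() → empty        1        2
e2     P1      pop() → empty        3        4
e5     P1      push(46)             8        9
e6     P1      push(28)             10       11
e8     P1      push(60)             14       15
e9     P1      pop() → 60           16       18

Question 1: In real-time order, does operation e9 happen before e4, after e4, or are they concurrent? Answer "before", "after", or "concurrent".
Answer: after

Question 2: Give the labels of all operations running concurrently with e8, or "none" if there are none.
Answer: e7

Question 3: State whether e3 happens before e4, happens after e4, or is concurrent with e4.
Answer: before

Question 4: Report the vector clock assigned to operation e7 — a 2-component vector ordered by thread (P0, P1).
Answer: (3, 4)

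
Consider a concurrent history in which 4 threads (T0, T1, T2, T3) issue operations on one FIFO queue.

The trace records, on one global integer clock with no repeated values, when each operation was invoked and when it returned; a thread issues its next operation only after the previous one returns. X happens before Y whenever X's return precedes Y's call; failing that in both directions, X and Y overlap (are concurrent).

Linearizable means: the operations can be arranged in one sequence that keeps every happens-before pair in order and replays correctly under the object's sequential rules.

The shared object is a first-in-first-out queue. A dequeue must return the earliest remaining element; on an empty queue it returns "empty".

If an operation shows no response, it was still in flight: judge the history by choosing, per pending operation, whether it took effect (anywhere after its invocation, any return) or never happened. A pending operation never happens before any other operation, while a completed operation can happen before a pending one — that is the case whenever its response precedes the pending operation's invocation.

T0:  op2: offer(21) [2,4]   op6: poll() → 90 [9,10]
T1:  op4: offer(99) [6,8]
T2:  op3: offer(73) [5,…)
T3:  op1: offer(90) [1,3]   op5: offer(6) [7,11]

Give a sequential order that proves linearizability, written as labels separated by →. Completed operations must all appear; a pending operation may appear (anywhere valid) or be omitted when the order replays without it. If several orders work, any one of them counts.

op1 → op2 → op3 → op4 → op5 → op6

1. op1 offer(90), leaving queue <90>
2. op2 offer(21), leaving queue <90,21>
3. op3 offer(73) (pending, included), leaving queue <90,21,73>
4. op4 offer(99), leaving queue <90,21,73,99>
5. op5 offer(6), leaving queue <90,21,73,99,6>
6. op6 poll() → 90, leaving queue <21,73,99,6>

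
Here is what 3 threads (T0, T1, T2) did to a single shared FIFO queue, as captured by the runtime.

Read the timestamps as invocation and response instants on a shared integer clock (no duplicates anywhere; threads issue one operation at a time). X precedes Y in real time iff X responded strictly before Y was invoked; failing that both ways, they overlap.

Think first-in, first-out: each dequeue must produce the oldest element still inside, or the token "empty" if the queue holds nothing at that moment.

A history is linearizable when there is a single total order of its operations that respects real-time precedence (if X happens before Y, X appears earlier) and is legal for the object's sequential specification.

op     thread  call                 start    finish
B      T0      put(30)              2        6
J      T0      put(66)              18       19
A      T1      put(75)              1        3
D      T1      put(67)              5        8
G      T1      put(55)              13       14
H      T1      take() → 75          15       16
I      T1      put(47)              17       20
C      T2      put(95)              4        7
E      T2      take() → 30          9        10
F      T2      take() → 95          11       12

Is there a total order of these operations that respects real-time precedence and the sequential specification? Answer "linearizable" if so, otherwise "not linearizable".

not linearizable

the violation lands at event 12, F's response at time 12: events 1..11 linearize, events 1..12 do not
every one of the 8 real-time-consistent orders over 6 completed FIFO queue ops fails the sequential spec
one such order, A, B, C, D, E, F, breaks at step 5 where E take() → 30 is illegal
one such order, A, B, D, C, E, F, breaks at step 5 where E take() → 30 is illegal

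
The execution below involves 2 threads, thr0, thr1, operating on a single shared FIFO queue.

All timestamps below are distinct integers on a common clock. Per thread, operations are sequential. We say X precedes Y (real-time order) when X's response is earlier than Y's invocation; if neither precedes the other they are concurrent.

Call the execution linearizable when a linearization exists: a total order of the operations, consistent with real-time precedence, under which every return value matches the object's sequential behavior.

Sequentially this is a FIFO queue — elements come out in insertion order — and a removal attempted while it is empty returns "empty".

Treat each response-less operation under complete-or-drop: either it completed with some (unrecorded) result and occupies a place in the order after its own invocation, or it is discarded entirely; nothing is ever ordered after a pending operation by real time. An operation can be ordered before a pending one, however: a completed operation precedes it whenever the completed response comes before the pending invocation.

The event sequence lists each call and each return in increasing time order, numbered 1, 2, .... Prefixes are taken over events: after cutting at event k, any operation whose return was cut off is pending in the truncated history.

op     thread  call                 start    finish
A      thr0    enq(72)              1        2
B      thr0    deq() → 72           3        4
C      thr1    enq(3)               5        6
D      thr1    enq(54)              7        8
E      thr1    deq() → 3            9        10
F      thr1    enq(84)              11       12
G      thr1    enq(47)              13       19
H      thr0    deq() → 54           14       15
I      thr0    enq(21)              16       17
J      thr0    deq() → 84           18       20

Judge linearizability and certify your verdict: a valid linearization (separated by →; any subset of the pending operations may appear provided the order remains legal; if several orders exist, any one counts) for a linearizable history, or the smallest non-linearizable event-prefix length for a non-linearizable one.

linearizable — witness: A → B → C → D → E → F → G → H → I → J

after step 1 (A enq(72)): queue <72>
after step 2 (B deq() → 72): queue <>
after step 3 (C enq(3)): queue <3>
after step 4 (D enq(54)): queue <3,54>
after step 5 (E deq() → 3): queue <54>
after step 6 (F enq(84)): queue <54,84>
after step 7 (G enq(47)): queue <54,84,47>
after step 8 (H deq() → 54): queue <84,47>
after step 9 (I enq(21)): queue <84,47,21>
after step 10 (J deq() → 84): queue <47,21>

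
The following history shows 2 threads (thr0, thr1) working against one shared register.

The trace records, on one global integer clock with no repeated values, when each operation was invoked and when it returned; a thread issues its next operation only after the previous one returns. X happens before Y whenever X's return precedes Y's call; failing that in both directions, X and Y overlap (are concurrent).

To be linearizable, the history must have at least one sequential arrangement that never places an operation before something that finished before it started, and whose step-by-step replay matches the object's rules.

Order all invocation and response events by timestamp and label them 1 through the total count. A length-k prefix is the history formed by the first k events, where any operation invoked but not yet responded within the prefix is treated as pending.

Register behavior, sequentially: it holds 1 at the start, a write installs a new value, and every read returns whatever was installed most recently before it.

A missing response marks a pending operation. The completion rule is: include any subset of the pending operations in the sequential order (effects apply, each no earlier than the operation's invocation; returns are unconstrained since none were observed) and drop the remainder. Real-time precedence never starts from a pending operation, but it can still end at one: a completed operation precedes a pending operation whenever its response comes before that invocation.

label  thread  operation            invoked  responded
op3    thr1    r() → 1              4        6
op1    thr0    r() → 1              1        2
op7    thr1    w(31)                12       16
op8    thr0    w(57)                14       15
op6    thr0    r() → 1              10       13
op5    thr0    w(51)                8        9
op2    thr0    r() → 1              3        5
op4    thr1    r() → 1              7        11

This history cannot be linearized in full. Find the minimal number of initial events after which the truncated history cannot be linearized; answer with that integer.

a valid linearization of events 1..12 exists, for instance op1, op2, op3, op4, op5:
1. op1 r() → 1, leaving value 1
2. op2 r() → 1, leaving value 1
3. op3 r() → 1, leaving value 1
4. op4 r() → 1, leaving value 1
5. op5 w(51), leaving value 51
at event 13 (op6's time-13 response) nothing linearizes any more
including or dropping the 1 pending operation (op7) in any combination fails
e.g. op1, op2, op3, op4, op5, op6 (pending dropped): illegal at step 6, since op6 r() → 1 cannot apply there
e.g. op1, op2, op3, op5, op4, op6 (pending dropped): illegal at step 5, since op4 r() → 1 cannot apply there

13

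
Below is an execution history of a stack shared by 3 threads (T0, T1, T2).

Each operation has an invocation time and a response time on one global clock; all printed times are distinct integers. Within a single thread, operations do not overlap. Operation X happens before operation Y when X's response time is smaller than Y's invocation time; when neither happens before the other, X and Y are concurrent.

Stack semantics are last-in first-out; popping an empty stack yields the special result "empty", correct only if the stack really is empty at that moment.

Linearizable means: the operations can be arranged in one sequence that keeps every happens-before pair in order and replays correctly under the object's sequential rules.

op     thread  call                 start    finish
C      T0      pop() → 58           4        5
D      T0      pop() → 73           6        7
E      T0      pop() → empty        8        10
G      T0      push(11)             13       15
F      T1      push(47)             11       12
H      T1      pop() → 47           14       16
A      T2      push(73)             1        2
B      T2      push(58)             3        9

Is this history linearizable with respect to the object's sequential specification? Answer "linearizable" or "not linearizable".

witness order: A, B, C, D, E, F, H, G
1. A push(73), leaving stack <73>
2. B push(58), leaving stack <73,58>
3. C pop() → 58, leaving stack <73>
4. D pop() → 73, leaving stack <>
5. E pop() → empty, leaving stack <>
6. F push(47), leaving stack <47>
7. H pop() → 47, leaving stack <>
8. G push(11), leaving stack <11>

linearizable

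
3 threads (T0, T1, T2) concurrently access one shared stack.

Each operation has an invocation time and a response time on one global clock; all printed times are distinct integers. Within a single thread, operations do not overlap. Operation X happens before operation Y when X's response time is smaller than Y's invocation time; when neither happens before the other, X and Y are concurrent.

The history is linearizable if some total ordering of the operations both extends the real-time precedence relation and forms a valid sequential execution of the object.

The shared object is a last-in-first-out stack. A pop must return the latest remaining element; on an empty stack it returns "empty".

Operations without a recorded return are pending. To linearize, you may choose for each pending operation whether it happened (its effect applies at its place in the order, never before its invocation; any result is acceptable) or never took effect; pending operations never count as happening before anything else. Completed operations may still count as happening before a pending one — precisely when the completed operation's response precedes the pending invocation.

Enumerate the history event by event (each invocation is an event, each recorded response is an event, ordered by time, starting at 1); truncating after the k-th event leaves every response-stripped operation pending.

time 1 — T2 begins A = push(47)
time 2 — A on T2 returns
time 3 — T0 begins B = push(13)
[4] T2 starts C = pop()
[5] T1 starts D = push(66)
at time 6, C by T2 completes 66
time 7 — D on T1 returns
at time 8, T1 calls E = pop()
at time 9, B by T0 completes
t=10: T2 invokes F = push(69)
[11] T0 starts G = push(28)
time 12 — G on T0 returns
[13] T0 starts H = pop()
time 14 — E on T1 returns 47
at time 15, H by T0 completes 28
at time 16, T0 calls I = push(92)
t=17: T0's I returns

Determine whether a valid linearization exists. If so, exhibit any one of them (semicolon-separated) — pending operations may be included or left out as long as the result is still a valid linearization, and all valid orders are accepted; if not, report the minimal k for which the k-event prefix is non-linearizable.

linearizable — witness: A; D; C; E; B; F; G; H; I

after step 1 (A push(47)): stack <47>
after step 2 (D push(66)): stack <47,66>
after step 3 (C pop() → 66): stack <47>
after step 4 (E pop() → 47): stack <>
after step 5 (B push(13)): stack <13>
after step 6 (F push(69) (pending, included)): stack <13,69>
after step 7 (G push(28)): stack <13,69,28>
after step 8 (H pop() → 28): stack <13,69>
after step 9 (I push(92)): stack <13,69,92>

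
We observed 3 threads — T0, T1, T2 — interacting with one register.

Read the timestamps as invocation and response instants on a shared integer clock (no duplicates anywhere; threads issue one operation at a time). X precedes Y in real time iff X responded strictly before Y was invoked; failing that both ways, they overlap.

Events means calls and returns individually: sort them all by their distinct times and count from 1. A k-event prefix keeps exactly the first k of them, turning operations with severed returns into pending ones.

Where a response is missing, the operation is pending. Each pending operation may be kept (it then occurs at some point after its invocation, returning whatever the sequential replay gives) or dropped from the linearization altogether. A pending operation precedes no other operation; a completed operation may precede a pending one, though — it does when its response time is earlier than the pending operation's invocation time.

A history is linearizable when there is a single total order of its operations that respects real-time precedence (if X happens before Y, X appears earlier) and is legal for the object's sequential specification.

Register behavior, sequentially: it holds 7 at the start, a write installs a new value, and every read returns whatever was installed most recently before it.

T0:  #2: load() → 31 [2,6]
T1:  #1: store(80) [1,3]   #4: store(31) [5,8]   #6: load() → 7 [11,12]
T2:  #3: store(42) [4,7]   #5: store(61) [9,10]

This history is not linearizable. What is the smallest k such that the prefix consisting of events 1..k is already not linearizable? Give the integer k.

12

a valid linearization of events 1..11 exists, for instance #1, #3, #4, #2, #5:
after step 1 (#1 store(80)): value 80
after step 2 (#3 store(42)): value 42
after step 3 (#4 store(31)): value 31
after step 4 (#2 load() → 31): value 31
after step 5 (#5 store(61)): value 61
once event 12 joins (#6's response, time 12), exhaustive search finds no witness
take #1, #2, #3, #4, #5, #6: step 2 already fails, because #2 load() → 31 cannot occur there
take #1, #2, #4, #3, #5, #6: step 2 already fails, because #2 load() → 31 cannot occur there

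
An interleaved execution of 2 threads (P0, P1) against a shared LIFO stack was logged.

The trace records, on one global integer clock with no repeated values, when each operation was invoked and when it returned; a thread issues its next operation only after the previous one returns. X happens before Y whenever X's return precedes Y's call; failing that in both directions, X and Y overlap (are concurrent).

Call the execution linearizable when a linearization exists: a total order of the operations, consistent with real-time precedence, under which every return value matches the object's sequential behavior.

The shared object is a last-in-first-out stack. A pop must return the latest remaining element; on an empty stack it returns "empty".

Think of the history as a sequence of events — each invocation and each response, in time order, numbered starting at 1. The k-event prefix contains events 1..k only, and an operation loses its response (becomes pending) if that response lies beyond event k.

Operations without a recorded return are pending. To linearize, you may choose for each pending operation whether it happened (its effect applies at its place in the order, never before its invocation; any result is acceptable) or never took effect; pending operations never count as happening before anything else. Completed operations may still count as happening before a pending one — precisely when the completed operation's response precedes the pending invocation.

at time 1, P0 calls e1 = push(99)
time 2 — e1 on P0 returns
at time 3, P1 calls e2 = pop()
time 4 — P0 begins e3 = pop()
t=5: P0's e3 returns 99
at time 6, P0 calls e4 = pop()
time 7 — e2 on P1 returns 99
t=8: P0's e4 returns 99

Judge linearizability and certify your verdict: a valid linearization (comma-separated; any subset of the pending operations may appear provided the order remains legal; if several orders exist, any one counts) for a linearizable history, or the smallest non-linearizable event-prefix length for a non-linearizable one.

the violation lands at event 7, e2's response at time 7: events 1..6 linearize, events 1..7 do not
checked exhaustively: 2 real-time-consistent orders of 3 completed operations, zero legal LIFO stack replays
no escape via the 1 pending operation (e4): every completion choice fails
e.g. e1, e2, e3 (pending dropped): illegal at step 3, since e3 pop() → 99 cannot apply there
e.g. e1, e3, e2 (pending dropped): illegal at step 3, since e2 pop() → 99 cannot apply there

not linearizable — minimal violating prefix: 7 events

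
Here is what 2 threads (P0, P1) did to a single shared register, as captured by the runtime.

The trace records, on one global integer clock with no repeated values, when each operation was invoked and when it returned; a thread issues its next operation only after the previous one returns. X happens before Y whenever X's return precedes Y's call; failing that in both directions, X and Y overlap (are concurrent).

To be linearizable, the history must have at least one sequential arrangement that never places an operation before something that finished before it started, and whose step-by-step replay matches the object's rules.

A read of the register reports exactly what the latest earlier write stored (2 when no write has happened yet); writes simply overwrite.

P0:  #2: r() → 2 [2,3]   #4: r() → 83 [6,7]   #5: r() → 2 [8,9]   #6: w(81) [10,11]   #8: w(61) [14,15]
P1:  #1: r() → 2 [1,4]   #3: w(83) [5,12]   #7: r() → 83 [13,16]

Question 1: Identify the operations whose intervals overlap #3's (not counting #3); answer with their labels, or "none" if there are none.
Answer: #4, #5, #6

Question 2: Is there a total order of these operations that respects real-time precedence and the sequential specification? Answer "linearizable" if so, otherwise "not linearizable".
not linearizable

cut after 8 events: linearizable; cut after 9 events (#5 responds, time 9): not linearizable
no legal order exists: 2 real-time-consistent candidates over 4 completed register operations, all rejected
every completion of the 1 pending operation (#3) was checked; none linearizes
e.g. #1, #2, #4, #5 (pending dropped): illegal at step 3, since #4 r() → 83 cannot apply there
e.g. #2, #1, #4, #5 (pending dropped): illegal at step 3, since #4 r() → 83 cannot apply there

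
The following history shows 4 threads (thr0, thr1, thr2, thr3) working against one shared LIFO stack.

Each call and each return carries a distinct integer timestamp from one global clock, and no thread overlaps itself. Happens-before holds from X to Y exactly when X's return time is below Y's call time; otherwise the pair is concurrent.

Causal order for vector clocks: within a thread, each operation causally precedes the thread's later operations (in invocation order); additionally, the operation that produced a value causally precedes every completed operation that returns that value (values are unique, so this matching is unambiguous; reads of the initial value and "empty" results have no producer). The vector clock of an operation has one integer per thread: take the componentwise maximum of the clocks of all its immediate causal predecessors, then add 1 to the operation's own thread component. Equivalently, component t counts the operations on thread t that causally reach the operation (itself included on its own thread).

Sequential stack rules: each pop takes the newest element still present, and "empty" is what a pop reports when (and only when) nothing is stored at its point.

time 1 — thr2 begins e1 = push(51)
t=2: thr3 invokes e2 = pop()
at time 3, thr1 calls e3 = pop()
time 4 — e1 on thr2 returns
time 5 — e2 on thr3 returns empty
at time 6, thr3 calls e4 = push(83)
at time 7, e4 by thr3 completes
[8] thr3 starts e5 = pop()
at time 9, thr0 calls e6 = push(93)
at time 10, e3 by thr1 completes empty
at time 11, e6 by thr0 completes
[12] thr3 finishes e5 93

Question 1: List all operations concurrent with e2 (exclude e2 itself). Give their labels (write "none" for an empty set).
e2 spans [2,5]; an op avoiding the whole window 2..5 is ordered, any other is concurrent
e1 [1,4]: concurrent
e3 [3,10]: concurrent
e4 [6,7]: after
e5 [8,12]: after
e6 [9,11]: after

e1, e3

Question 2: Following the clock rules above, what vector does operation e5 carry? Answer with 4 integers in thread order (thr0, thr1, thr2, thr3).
root op e2, invoked 2: fresh clock plus thr3's own tick → (0, 0, 0, 1)
root op e1, invoked 1: fresh clock plus thr2's own tick → (0, 0, 1, 0)
root op e3, invoked 3: fresh clock plus thr1's own tick → (0, 1, 0, 0)
root op e6, invoked 9: fresh clock plus thr0's own tick → (1, 0, 0, 0)
e4 (invocation 6): componentwise max over VC(e2)=(0, 0, 0, 1), +1 at thr3, giving (0, 0, 0, 2)
e5 (invocation 8): componentwise max over VC(e4)=(0, 0, 0, 2), VC(e6)=(1, 0, 0, 0), +1 at thr3, giving (1, 0, 0, 3)
target: VC(e5) = (1, 0, 0, 3)

(1, 0, 0, 3)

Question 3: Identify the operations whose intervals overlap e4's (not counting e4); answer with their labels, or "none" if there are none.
e4 spans [6,7]: anything still running between times 6 and 7 counts as concurrent
e1 [1,4]: before
e2 [2,5]: before
e3 [3,10]: concurrent
e5 [8,12]: after
e6 [9,11]: after

e3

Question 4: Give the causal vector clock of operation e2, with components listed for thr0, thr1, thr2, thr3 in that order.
e2, invoked 2, has no incoming edges; only thr3's bump applies → (0, 0, 0, 1)
e1, invoked 1, has no incoming edges; only thr2's bump applies → (0, 0, 1, 0)
e3, invoked 3, has no incoming edges; only thr1's bump applies → (0, 1, 0, 0)
e6, invoked 9, has no incoming edges; only thr0's bump applies → (1, 0, 0, 0)
merge at e4 (invoked 6): VC(e2)=(0, 0, 0, 1), own-thread bump on thr3 → (0, 0, 0, 2)
merge at e5 (invoked 8): VC(e4)=(0, 0, 0, 2), VC(e6)=(1, 0, 0, 0), own-thread bump on thr3 → (1, 0, 0, 3)
target: VC(e2) = (0, 0, 0, 1)

(0, 0, 0, 1)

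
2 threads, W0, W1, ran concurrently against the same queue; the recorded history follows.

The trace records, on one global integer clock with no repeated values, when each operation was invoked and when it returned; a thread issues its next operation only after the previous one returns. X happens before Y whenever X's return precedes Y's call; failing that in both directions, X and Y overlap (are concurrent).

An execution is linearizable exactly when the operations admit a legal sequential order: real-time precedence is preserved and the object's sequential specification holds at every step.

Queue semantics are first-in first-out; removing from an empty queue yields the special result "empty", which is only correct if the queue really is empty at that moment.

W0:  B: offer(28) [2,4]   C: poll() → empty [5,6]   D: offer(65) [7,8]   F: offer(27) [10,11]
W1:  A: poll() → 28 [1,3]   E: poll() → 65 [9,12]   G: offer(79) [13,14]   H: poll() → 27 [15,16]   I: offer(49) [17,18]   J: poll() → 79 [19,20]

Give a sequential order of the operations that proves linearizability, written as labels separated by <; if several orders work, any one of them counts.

step 1: B offer(28) — queue <28>
step 2: A poll() → 28 — queue <>
step 3: C poll() → empty — queue <>
step 4: D offer(65) — queue <65>
step 5: E poll() → 65 — queue <>
step 6: F offer(27) — queue <27>
step 7: G offer(79) — queue <27,79>
step 8: H poll() → 27 — queue <79>
step 9: I offer(49) — queue <79,49>
step 10: J poll() → 79 — queue <49>

B < A < C < D < E < F < G < H < I < J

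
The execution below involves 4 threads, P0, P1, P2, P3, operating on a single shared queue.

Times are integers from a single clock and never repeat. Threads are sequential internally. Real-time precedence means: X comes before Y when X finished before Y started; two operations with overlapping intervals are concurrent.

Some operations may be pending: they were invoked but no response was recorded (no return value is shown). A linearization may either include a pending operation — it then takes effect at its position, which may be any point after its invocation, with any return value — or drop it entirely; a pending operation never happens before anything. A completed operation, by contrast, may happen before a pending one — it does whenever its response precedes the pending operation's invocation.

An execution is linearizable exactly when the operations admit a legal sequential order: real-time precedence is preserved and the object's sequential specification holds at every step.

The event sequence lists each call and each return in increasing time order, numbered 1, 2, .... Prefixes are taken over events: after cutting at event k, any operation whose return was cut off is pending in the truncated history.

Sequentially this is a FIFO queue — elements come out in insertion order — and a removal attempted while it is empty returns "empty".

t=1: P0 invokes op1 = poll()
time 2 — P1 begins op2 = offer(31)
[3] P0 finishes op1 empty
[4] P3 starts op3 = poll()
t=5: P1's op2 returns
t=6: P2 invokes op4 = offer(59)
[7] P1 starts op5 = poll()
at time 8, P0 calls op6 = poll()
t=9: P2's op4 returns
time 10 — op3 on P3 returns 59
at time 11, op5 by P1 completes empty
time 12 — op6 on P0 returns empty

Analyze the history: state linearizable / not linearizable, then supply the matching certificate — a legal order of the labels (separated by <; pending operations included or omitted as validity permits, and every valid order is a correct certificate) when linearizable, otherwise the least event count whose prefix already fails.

events 1..11 are fine; event 12 — the response of op6 at time 12 — makes the prefix non-linearizable
the 6 completed operations admit 54 real-time orders; each fails the queue replay
one such order, op1, op2, op3, op4, op5, op6, breaks at step 3 where op3 poll() → 59 is illegal
one such order, op1, op2, op3, op4, op6, op5, breaks at step 3 where op3 poll() → 59 is illegal

not linearizable — minimal violating prefix: 12 events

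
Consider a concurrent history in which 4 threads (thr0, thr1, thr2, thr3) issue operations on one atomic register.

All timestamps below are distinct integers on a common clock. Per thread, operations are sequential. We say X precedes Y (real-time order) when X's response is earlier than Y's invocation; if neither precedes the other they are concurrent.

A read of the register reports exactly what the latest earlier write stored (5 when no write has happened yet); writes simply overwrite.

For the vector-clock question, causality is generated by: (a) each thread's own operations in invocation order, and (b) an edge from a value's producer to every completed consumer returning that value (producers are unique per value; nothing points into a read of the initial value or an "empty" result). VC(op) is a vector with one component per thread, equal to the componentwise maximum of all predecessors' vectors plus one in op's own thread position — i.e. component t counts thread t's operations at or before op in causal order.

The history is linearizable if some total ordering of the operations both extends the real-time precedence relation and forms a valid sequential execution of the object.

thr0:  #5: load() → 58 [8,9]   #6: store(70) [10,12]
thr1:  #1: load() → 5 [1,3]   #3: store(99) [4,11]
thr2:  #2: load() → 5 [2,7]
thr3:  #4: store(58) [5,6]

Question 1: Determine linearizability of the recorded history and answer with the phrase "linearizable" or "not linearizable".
linearizable

one valid linearization: #1, #2, #3, #4, #5, #6
after step 1 (#1 load() → 5): value 5
after step 2 (#2 load() → 5): value 5
after step 3 (#3 store(99)): value 99
after step 4 (#4 store(58)): value 58
after step 5 (#5 load() → 58): value 58
after step 6 (#6 store(70)): value 70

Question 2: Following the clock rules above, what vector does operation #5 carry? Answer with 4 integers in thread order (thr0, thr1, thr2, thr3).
Answer: (1, 0, 0, 1)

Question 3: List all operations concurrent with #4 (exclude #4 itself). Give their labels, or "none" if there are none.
Answer: #2, #3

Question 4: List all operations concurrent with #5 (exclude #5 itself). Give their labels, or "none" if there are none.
Answer: #3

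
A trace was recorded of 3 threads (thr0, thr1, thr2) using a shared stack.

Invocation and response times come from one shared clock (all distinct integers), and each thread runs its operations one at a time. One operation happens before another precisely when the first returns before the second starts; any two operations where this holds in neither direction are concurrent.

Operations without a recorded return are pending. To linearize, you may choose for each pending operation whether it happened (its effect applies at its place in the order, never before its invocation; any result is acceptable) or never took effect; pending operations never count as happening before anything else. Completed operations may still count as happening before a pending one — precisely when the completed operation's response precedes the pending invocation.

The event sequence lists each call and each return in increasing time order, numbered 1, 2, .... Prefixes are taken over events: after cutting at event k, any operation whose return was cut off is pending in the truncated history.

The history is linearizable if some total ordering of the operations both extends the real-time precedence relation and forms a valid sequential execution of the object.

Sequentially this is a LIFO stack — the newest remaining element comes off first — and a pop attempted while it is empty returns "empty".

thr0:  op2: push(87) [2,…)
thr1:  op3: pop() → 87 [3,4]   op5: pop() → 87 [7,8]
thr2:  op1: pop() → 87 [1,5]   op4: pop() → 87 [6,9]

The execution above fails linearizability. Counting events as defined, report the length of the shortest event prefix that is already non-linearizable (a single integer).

5

one valid order for events 1..4 is op1, op2, op3:
1. op1 pop() (pending, included), leaving stack <>
2. op2 push(87) (pending, included), leaving stack <87>
3. op3 pop() → 87, leaving stack <>
event 5 — op1's response, time 5 — after it, nothing linearizes
include/drop combinations of the 1 pending operation (op2) were all tried; none helps
one such order, op1, op3 (pending dropped), breaks at step 1 where op1 pop() → 87 is illegal
one such order, op3, op1 (pending dropped), breaks at step 1 where op3 pop() → 87 is illegal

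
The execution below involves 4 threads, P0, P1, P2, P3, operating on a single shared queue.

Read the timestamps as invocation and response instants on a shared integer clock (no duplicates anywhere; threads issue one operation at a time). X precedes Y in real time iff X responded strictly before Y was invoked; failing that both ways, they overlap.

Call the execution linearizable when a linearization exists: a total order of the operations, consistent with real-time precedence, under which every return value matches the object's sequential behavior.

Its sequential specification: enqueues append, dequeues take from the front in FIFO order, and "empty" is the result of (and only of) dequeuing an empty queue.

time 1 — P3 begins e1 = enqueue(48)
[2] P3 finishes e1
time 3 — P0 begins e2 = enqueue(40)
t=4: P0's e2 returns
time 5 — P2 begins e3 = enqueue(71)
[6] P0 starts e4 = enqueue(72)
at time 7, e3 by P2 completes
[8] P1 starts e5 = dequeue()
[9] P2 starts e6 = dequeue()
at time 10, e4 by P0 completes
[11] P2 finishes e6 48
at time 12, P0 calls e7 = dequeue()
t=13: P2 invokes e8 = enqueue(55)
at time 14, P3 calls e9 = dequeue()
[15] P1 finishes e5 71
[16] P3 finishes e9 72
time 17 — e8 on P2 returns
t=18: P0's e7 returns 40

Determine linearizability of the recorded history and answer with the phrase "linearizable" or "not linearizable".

witness order: e1, e2, e3, e4, e6, e7, e5, e8, e9
1. e1 enqueue(48), leaving queue <48>
2. e2 enqueue(40), leaving queue <48,40>
3. e3 enqueue(71), leaving queue <48,40,71>
4. e4 enqueue(72), leaving queue <48,40,71,72>
5. e6 dequeue() → 48, leaving queue <40,71,72>
6. e7 dequeue() → 40, leaving queue <71,72>
7. e5 dequeue() → 71, leaving queue <72>
8. e8 enqueue(55), leaving queue <72,55>
9. e9 dequeue() → 72, leaving queue <55>

linearizable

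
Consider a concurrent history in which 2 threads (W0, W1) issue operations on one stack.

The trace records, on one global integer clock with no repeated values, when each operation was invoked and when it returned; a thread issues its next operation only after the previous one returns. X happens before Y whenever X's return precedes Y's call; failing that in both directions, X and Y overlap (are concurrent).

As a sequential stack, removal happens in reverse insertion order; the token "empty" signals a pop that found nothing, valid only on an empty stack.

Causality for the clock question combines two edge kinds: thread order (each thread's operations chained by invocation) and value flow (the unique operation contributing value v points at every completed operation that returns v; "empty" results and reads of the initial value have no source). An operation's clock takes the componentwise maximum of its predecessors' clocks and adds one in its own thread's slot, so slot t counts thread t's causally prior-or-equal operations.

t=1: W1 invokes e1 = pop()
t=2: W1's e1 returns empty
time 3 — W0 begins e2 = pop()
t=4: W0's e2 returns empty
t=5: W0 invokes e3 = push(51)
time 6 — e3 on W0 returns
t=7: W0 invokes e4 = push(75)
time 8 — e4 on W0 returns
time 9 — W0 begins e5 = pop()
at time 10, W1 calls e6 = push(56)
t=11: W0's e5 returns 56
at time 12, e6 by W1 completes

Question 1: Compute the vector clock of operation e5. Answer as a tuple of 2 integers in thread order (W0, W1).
root op e1, invoked 1: fresh clock plus W1's own tick → (0, 1)
root op e2, invoked 3: fresh clock plus W0's own tick → (1, 0)
e6 (invocation 10): componentwise max over VC(e1)=(0, 1), +1 at W1, giving (0, 2)
e3 (invocation 5): componentwise max over VC(e2)=(1, 0), +1 at W0, giving (2, 0)
e4 (invocation 7): componentwise max over VC(e3)=(2, 0), +1 at W0, giving (3, 0)
e5 (invocation 9): componentwise max over VC(e4)=(3, 0), VC(e6)=(0, 2), +1 at W0, giving (4, 2)
target: VC(e5) = (4, 2)

(4, 2)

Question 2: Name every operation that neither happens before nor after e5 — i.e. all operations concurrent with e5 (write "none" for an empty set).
e5 spans [9,11]: anything still running between times 9 and 11 counts as concurrent
e1 [1,2]: before
e2 [3,4]: before
e3 [5,6]: before
e4 [7,8]: before
e6 [10,12]: concurrent

e6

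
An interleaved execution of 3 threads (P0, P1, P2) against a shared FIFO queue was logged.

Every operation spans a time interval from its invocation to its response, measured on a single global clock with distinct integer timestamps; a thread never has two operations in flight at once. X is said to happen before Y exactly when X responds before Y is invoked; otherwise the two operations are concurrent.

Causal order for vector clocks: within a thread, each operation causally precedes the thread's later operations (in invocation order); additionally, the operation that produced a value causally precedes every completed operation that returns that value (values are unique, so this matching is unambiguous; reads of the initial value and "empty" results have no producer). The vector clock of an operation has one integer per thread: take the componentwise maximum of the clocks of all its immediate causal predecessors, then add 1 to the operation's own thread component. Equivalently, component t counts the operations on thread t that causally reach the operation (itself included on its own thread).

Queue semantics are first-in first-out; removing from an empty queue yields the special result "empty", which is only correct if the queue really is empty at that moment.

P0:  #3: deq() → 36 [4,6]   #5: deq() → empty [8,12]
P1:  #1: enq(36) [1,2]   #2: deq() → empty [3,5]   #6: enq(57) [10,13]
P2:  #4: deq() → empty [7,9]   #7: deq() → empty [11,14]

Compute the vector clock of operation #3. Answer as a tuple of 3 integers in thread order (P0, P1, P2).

invoked at 7, #4 has no predecessors; its own P2 bump gives (0, 0, 1)
invoked at 1, #1 has no predecessors; its own P1 bump gives (0, 1, 0)
VC(#7, invoked at 11): max of VC(#4)=(0, 0, 1), then +1 on thread P2 → (0, 0, 2)
VC(#2, invoked at 3): max of VC(#1)=(0, 1, 0), then +1 on thread P1 → (0, 2, 0)
VC(#3, invoked at 4): max of VC(#1)=(0, 1, 0), then +1 on thread P0 → (1, 1, 0)
VC(#6, invoked at 10): max of VC(#2)=(0, 2, 0), then +1 on thread P1 → (0, 3, 0)
VC(#5, invoked at 8): max of VC(#3)=(1, 1, 0), then +1 on thread P0 → (2, 1, 0)
target: VC(#3) = (1, 1, 0)

(1, 1, 0)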